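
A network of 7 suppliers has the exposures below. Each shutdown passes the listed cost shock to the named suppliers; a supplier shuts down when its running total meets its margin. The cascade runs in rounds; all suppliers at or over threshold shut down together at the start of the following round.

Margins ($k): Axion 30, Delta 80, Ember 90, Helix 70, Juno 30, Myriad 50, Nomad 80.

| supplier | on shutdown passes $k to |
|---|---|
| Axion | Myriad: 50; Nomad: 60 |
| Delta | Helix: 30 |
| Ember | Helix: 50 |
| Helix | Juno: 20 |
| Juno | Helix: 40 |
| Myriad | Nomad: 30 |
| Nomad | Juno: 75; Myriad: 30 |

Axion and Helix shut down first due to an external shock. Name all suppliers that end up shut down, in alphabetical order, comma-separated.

Round 1 — Axion, Helix shut down (initial).
  Juno: +20 → 20 < 30
  Myriad: +50 → 50 ≥ 50
  Nomad: +60 → 60 < 80
Round 2 — Myriad shuts down.
  Nomad: +30 → 90 ≥ 80
Round 3 — Nomad shuts down.
  Juno: +75 → 95 ≥ 30
Round 4 — Juno shuts down.
No further shutdowns.

Axion, Helix, Juno, Myriad, Nomad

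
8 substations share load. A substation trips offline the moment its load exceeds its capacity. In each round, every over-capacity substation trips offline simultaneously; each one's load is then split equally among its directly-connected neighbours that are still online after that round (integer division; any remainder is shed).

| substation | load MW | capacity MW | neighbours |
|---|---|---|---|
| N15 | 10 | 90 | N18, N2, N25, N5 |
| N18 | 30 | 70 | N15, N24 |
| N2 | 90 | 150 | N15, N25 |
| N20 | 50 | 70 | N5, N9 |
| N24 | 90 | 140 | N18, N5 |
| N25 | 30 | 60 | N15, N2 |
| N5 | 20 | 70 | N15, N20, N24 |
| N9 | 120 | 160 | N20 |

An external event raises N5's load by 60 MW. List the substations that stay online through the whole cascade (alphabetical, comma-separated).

Round 1 — N5 at 80 > 70. N5 trips offline.
  N5 sheds 80 MW to N15, N20, N24: 26 each (2 lost).
    N15: 10+26 = 36 ≤ 90
    N20: 50+26 = 76 > 70
    N24: 90+26 = 116 ≤ 140
Round 2 — N20 trips offline.
  N20 sheds 76 MW to N9: 76 each.
    N9: 120+76 = 196 > 160
Round 3 — N9 trips offline.
  N9 sheds 196 MW: no online neighbours, lost.
No further trips.

N15, N18, N2, N24, N25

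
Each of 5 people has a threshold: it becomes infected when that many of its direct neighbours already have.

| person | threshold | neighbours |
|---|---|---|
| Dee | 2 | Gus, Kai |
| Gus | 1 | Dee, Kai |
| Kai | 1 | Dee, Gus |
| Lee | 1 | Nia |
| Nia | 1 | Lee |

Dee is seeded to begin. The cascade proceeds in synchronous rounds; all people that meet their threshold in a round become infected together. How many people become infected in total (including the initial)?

Round 1 — Dee becomes infected (initial).
Round 2 — checking thresholds:
  Gus: 1 of 2 neighbours ≥ 1, becomes infected.
  Kai: 1 of 2 neighbours ≥ 1, becomes infected.
Round 3 — no new infections; cascade stops.

3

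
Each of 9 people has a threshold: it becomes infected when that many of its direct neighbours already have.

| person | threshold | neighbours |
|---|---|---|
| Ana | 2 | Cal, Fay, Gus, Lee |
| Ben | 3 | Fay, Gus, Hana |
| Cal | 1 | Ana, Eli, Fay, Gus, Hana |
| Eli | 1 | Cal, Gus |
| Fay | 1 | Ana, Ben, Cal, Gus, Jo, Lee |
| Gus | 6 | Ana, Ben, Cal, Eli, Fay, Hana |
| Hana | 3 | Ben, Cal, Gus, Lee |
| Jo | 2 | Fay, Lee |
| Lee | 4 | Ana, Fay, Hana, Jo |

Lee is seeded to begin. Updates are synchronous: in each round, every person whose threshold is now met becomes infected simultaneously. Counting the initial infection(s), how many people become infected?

6

Round 1 — Lee becomes infected (initial).
Round 2 — checking thresholds:
  Ana: 1 of 4 neighbours < 2, below threshold.
  Fay: 1 of 6 neighbours ≥ 1, becomes infected.
  Hana: 1 of 4 neighbours < 3, below threshold.
  Jo: 1 of 2 neighbours < 2, below threshold.
Round 3 — checking thresholds:
  Ana: 2 of 4 neighbours ≥ 2, becomes infected.
  Ben: 1 of 3 neighbours < 3, below threshold.
  Cal: 1 of 5 neighbours ≥ 1, becomes infected.
  Gus: 1 of 6 neighbours < 6, below threshold.
  Hana: 1 of 4 neighbours < 3, below threshold.
  Jo: 2 of 2 neighbours ≥ 2, becomes infected.
Round 4 — checking thresholds:
  Ben: 1 of 3 neighbours < 3, below threshold.
  Eli: 1 of 2 neighbours ≥ 1, becomes infected.
  Gus: 3 of 6 neighbours < 6, below threshold.
  Hana: 2 of 4 neighbours < 3, below threshold.
Round 5 — no new infections; cascade stops.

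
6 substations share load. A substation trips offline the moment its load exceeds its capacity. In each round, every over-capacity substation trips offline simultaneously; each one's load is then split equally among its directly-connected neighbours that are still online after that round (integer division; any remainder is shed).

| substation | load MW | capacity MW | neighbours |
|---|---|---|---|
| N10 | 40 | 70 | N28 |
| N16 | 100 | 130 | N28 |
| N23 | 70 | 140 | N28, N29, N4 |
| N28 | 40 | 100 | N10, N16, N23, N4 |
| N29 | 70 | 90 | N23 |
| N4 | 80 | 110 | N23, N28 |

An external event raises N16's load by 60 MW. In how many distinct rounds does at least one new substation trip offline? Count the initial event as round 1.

5

Round 1 — N16 at 160 > 130. N16 trips offline.
  N16 sheds 160 MW to N28: 160 each.
    N28: 40+160 = 200 > 100
Round 2 — N28 trips offline.
  N28 sheds 200 MW to N10, N23, N4: 66 each (2 lost).
    N10: 40+66 = 106 > 70
    N23: 70+66 = 136 ≤ 140
    N4: 80+66 = 146 > 110
Round 3 — N10, N4 trip offline.
  N10 sheds 106 MW: no online neighbours, lost.
  N4 sheds 146 MW to N23: 146 each.
    N23: 136+146 = 282 > 140
Round 4 — N23 trips offline.
  N23 sheds 282 MW to N29: 282 each.
    N29: 70+282 = 352 > 90
Round 5 — N29 trips offline.
  N29 sheds 352 MW: no online neighbours, lost.
No further trips.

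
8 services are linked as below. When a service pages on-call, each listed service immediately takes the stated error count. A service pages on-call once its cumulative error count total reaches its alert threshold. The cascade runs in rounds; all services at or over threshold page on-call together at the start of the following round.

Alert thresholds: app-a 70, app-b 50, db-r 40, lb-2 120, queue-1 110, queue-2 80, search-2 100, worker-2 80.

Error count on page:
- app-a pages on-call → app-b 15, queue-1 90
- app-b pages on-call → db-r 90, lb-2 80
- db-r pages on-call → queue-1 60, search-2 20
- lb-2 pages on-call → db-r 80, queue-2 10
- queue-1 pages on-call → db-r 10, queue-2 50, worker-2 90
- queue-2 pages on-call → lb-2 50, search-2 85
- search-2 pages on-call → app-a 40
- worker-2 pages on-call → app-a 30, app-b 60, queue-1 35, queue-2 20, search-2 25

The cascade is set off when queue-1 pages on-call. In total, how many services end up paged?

Round 1 — queue-1 pages on-call (initial).
  db-r: +10 → 10 < 40
  queue-2: +50 → 50 < 80
  worker-2: +90 → 90 ≥ 80
Round 2 — worker-2 pages on-call.
  app-a: +30 → 30 < 70
  app-b: +60 → 60 ≥ 50
  queue-2: +20 → 70 < 80
  search-2: +25 → 25 < 100
Round 3 — app-b pages on-call.
  db-r: +90 → 100 ≥ 40
  lb-2: +80 → 80 < 120
Round 4 — db-r pages on-call.
  search-2: +20 → 45 < 100
No further pages.

4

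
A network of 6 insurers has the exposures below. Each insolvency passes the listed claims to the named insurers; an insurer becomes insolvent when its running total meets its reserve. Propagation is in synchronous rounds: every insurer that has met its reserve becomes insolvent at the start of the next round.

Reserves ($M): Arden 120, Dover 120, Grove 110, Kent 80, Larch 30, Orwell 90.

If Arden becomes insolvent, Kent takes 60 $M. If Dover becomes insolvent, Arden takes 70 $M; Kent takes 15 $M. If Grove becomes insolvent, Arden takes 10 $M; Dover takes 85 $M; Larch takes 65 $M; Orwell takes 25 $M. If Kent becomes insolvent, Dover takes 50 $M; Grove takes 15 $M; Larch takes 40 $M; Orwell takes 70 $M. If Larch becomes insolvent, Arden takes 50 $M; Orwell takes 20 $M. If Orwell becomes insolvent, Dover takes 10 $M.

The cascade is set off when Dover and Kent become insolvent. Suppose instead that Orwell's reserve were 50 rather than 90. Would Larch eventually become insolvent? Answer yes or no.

With Orwell's reserve at 50:
Round 1 — Dover, Kent become insolvent (initial).
  Arden: +70 → 70 < 120
  Grove: +15 → 15 < 110
  Larch: +40 → 40 ≥ 30
  Orwell: +70 → 70 ≥ 50
Round 2 — Larch, Orwell become insolvent.
  Arden: +50 → 120 ≥ 120
Round 3 — Arden becomes insolvent.
No further insolvencies.

yes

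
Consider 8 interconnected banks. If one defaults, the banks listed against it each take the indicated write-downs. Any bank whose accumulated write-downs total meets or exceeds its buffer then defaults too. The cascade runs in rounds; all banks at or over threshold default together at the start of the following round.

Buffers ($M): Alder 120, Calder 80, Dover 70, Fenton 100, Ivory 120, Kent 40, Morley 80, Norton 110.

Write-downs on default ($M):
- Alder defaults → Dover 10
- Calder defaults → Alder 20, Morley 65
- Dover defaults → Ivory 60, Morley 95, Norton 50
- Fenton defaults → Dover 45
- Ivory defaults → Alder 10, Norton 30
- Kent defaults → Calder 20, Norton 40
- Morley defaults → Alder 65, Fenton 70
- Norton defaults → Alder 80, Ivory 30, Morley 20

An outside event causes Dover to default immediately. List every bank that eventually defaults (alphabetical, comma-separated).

Dover, Morley

Round 1 — Dover defaults (initial).
  Ivory: +60 → 60 < 120
  Morley: +95 → 95 ≥ 80
  Norton: +50 → 50 < 110
Round 2 — Morley defaults.
  Alder: +65 → 65 < 120
  Fenton: +70 → 70 < 100
No further defaults.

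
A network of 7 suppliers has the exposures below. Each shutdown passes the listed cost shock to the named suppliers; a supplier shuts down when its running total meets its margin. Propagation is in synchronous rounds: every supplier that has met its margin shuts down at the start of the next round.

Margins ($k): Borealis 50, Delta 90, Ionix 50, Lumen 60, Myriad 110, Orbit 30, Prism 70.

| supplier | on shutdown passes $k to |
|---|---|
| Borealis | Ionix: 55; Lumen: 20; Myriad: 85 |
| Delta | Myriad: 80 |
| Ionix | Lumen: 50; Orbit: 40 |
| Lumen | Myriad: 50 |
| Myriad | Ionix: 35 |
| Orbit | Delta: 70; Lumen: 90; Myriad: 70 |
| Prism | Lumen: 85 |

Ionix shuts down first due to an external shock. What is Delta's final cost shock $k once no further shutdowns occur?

70

Round 1 — Ionix shuts down (initial).
  Lumen: +50 → 50 < 60
  Orbit: +40 → 40 ≥ 30
Round 2 — Orbit shuts down.
  Delta: +70 → 70 < 90
  Lumen: +90 → 140 ≥ 60
  Myriad: +70 → 70 < 110
Round 3 — Lumen shuts down.
  Myriad: +50 → 120 ≥ 110
Round 4 — Myriad shuts down.
No further shutdowns.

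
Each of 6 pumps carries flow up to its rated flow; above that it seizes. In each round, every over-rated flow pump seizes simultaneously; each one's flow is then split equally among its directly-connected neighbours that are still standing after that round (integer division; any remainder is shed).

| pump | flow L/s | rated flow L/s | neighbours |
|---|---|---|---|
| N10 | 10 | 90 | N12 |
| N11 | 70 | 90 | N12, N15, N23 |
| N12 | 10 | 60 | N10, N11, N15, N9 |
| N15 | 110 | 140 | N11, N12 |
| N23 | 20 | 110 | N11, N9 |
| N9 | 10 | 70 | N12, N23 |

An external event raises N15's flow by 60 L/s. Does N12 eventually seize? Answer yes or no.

Round 1 — N15 at 170 > 140. N15 seizes.
  N15 sheds 170 L/s to N11, N12: 85 each.
    N11: 70+85 = 155 > 90
    N12: 10+85 = 95 > 60
Round 2 — N11, N12 seize.
  N11 sheds 155 L/s to N23: 155 each.
    N23: 20+155 = 175 > 110
  N12 sheds 95 L/s to N10, N9: 47 each (1 lost).
    N10: 10+47 = 57 ≤ 90
    N9: 10+47 = 57 ≤ 70
Round 3 — N23 seizes.
  N23 sheds 175 L/s to N9: 175 each.
    N9: 57+175 = 232 > 70
Round 4 — N9 seizes.
  N9 sheds 232 L/s: no online neighbours, lost.
No further seizures.

yes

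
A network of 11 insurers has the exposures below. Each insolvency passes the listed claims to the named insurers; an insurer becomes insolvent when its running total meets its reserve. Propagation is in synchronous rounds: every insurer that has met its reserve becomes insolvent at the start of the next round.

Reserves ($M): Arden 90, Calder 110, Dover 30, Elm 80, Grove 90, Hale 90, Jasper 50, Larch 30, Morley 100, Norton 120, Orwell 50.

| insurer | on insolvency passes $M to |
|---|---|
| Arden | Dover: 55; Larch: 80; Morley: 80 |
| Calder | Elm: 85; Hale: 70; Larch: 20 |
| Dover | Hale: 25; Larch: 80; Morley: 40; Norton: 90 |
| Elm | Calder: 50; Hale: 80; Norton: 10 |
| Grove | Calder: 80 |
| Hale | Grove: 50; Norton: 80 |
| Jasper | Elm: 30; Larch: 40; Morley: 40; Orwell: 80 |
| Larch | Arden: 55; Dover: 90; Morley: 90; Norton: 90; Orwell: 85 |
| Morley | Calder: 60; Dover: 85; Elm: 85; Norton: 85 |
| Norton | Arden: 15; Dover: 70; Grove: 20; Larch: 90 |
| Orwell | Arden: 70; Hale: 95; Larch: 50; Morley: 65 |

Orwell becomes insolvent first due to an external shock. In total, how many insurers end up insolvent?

9

Round 1 — Orwell becomes insolvent (initial).
  Arden: +70 → 70 < 90
  Hale: +95 → 95 ≥ 90
  Larch: +50 → 50 ≥ 30
  Morley: +65 → 65 < 100
Round 2 — Hale, Larch become insolvent.
  Arden: +55 → 125 ≥ 90
  Dover: +90 → 90 ≥ 30
  Grove: +50 → 50 < 90
  Morley: +90 → 155 ≥ 100
  Norton: +80+90 → 170 ≥ 120
Round 3 — Arden, Dover, Morley, Norton become insolvent.
  Calder: +60 → 60 < 110
  Elm: +85 → 85 ≥ 80
  Grove: +20 → 70 < 90
Round 4 — Elm becomes insolvent.
  Calder: +50 → 110 ≥ 110
Round 5 — Calder becomes insolvent.
No further insolvencies.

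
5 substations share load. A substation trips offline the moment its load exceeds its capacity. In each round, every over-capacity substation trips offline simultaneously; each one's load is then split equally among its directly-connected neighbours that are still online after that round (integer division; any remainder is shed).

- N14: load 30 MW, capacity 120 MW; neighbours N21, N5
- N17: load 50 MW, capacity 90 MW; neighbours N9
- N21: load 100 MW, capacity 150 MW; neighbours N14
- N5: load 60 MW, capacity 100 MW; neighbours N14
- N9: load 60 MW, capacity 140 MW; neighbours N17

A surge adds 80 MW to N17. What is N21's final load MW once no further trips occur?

Round 1 — N17 at 130 > 90. N17 trips offline.
  N17 sheds 130 MW to N9: 130 each.
    N9: 60+130 = 190 > 140
Round 2 — N9 trips offline.
  N9 sheds 190 MW: no online neighbours, lost.
No further trips.

100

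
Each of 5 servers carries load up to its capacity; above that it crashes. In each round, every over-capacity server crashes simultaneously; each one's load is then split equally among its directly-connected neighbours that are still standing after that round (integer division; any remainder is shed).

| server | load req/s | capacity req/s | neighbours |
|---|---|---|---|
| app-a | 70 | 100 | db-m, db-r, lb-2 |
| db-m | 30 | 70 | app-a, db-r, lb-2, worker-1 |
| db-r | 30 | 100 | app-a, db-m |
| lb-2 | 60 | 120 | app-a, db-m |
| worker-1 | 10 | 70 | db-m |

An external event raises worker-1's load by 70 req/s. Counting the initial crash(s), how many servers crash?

5

Round 1 — worker-1 at 80 > 70. worker-1 crashes.
  worker-1 sheds 80 req/s to db-m: 80 each.
    db-m: 30+80 = 110 > 70
Round 2 — db-m crashes.
  db-m sheds 110 req/s to app-a, db-r, lb-2: 36 each (2 lost).
    app-a: 70+36 = 106 > 100
    db-r: 30+36 = 66 ≤ 100
    lb-2: 60+36 = 96 ≤ 120
Round 3 — app-a crashes.
  app-a sheds 106 req/s to db-r, lb-2: 53 each.
    db-r: 66+53 = 119 > 100
    lb-2: 96+53 = 149 > 120
Round 4 — db-r, lb-2 crash.
  db-r sheds 119 req/s: no online neighbours, lost.
  lb-2 sheds 149 req/s: no online neighbours, lost.
No further crashes.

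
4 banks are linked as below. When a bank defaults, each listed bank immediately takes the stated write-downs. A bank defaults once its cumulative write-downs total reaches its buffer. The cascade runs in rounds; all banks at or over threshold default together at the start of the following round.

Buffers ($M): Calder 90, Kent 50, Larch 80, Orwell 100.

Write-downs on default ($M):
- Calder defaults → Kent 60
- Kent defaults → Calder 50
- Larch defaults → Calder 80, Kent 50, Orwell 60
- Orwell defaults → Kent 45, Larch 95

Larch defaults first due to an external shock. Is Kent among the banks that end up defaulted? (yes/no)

yes

Round 1 — Larch defaults (initial).
  Calder: +80 → 80 < 90
  Kent: +50 → 50 ≥ 50
  Orwell: +60 → 60 < 100
Round 2 — Kent defaults.
  Calder: +50 → 130 ≥ 90
Round 3 — Calder defaults.
No further defaults.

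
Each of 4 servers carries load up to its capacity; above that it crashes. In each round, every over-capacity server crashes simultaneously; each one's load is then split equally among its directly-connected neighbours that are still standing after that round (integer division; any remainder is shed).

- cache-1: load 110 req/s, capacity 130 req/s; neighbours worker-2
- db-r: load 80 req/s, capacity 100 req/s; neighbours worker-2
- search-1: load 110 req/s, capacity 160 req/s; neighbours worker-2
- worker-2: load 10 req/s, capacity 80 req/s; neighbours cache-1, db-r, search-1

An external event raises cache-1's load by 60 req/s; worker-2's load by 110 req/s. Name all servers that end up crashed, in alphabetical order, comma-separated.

Round 1 — cache-1 at 170 > 130; worker-2 at 120 > 80. cache-1, worker-2 crash.
  cache-1 sheds 170 req/s: no online neighbours, lost.
  worker-2 sheds 120 req/s to db-r, search-1: 60 each.
    db-r: 80+60 = 140 > 100
    search-1: 110+60 = 170 > 160
Round 2 — db-r, search-1 crash.
  db-r sheds 140 req/s: no online neighbours, lost.
  search-1 sheds 170 req/s: no online neighbours, lost.
No further crashes.

cache-1, db-r, search-1, worker-2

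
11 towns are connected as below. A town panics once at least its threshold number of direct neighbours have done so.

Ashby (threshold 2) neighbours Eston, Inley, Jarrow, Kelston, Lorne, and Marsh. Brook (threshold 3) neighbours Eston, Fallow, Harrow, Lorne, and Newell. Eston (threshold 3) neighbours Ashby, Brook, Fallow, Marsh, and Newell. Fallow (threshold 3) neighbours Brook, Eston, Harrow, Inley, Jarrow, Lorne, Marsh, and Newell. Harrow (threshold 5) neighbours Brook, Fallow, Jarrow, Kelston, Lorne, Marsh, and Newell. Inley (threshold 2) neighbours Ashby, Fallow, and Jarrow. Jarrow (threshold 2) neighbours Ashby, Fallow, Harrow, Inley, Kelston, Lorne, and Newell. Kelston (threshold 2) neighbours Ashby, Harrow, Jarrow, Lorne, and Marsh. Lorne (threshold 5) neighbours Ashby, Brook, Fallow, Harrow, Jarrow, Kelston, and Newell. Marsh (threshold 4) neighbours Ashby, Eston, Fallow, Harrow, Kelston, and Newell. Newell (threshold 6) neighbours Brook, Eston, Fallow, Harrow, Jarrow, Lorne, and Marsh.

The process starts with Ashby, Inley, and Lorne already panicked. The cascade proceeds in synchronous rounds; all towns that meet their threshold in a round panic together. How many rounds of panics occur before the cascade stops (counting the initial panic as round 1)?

3

Round 1 — Ashby, Inley, Lorne panic (initial).
Round 2 — checking thresholds:
  Brook: 1 of 5 neighbours < 3, holds.
  Eston: 1 of 5 neighbours < 3, holds.
  Fallow: 2 of 8 neighbours < 3, holds.
  Harrow: 1 of 7 neighbours < 5, holds.
  Jarrow: 3 of 7 neighbours ≥ 2, panics.
  Kelston: 2 of 5 neighbours ≥ 2, panics.
  Marsh: 1 of 6 neighbours < 4, holds.
  Newell: 1 of 7 neighbours < 6, holds.
Round 3 — checking thresholds:
  Brook: 1 of 5 neighbours < 3, holds.
  Eston: 1 of 5 neighbours < 3, holds.
  Fallow: 3 of 8 neighbours ≥ 3, panics.
  Harrow: 3 of 7 neighbours < 5, holds.
  Marsh: 2 of 6 neighbours < 4, holds.
  Newell: 2 of 7 neighbours < 6, holds.
Round 4 — no new panics; cascade stops.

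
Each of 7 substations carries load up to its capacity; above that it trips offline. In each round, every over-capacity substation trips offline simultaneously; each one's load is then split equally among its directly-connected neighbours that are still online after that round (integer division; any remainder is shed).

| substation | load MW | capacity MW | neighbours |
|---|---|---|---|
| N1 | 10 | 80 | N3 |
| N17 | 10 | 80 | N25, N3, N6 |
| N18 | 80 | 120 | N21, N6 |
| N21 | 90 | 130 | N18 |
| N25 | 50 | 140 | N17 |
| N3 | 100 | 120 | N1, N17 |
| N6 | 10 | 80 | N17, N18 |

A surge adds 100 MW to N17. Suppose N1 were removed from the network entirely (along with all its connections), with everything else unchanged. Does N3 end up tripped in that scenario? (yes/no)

With N1 removed:
Round 1 — N17 at 110 > 80. N17 trips offline.
  N17 sheds 110 MW to N25, N3, N6: 36 each (2 lost).
    N25: 50+36 = 86 ≤ 140
    N3: 100+36 = 136 > 120
    N6: 10+36 = 46 ≤ 80
Round 2 — N3 trips offline.
  N3 sheds 136 MW: no online neighbours, lost.
No further trips.

yes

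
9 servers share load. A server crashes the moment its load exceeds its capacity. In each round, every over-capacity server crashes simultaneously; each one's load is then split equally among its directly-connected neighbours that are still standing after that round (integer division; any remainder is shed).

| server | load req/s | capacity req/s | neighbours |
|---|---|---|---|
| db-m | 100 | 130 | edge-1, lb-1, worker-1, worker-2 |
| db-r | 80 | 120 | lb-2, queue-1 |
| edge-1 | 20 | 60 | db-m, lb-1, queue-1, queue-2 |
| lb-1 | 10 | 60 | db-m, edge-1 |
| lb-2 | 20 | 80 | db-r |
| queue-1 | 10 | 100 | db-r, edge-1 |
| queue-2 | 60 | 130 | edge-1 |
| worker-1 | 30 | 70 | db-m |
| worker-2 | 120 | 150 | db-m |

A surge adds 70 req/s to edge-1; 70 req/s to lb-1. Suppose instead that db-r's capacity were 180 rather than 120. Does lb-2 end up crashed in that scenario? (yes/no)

no

With db-r's capacity at 180:
Round 1 — edge-1 at 90 > 60; lb-1 at 80 > 60. edge-1, lb-1 crash.
  edge-1 sheds 90 req/s to db-m, queue-1, queue-2: 30 each.
    db-m: 100+30 = 130 ≤ 130
    queue-1: 10+30 = 40 ≤ 100
    queue-2: 60+30 = 90 ≤ 130
  lb-1 sheds 80 req/s to db-m: 80 each.
    db-m: 130+80 = 210 > 130
Round 2 — db-m crashes.
  db-m sheds 210 req/s to worker-1, worker-2: 105 each.
    worker-1: 30+105 = 135 > 70
    worker-2: 120+105 = 225 > 150
Round 3 — worker-1, worker-2 crash.
  worker-1 sheds 135 req/s: no online neighbours, lost.
  worker-2 sheds 225 req/s: no online neighbours, lost.
No further crashes.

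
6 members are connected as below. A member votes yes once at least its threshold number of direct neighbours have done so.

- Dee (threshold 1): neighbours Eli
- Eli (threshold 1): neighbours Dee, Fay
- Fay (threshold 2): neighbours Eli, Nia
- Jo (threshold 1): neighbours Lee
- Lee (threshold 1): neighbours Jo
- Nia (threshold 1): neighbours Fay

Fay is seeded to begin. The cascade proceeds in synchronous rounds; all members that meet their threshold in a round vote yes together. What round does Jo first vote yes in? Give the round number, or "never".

Round 1 — Fay votes yes (initial).
Round 2 — checking thresholds:
  Eli: 1 of 2 neighbours ≥ 1, votes yes.
  Nia: 1 of 1 neighbours ≥ 1, votes yes.
Round 3 — checking thresholds:
  Dee: 1 of 1 neighbours ≥ 1, votes yes.
Round 4 — no new yes votes; cascade stops.

never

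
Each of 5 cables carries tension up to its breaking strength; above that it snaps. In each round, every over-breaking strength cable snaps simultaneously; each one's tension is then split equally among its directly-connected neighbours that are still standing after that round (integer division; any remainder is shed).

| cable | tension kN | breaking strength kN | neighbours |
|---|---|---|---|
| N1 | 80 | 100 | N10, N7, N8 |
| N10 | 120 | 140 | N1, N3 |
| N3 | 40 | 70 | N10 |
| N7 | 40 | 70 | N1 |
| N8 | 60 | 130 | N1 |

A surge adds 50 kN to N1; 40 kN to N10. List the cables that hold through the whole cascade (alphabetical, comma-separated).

Round 1 — N1 at 130 > 100; N10 at 160 > 140. N1, N10 snap.
  N1 sheds 130 kN to N7, N8: 65 each.
    N7: 40+65 = 105 > 70
    N8: 60+65 = 125 ≤ 130
  N10 sheds 160 kN to N3: 160 each.
    N3: 40+160 = 200 > 70
Round 2 — N3, N7 snap.
  N3 sheds 200 kN: no online neighbours, lost.
  N7 sheds 105 kN: no online neighbours, lost.
No further breaks.

N8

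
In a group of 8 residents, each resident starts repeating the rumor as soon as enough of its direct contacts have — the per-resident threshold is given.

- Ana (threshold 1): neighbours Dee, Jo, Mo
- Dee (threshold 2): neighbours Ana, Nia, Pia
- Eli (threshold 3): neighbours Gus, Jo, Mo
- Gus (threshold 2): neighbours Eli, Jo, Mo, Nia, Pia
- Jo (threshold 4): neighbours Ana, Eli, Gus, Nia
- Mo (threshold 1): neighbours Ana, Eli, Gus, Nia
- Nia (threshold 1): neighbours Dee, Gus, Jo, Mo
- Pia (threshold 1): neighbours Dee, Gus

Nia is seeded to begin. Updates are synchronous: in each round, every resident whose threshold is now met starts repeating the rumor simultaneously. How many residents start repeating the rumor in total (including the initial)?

Round 1 — Nia starts repeating the rumor (initial).
Round 2 — checking thresholds:
  Dee: 1 of 3 neighbours < 2, not yet.
  Gus: 1 of 5 neighbours < 2, not yet.
  Jo: 1 of 4 neighbours < 4, not yet.
  Mo: 1 of 4 neighbours ≥ 1, starts repeating the rumor.
Round 3 — checking thresholds:
  Ana: 1 of 3 neighbours ≥ 1, starts repeating the rumor.
  Dee: 1 of 3 neighbours < 2, not yet.
  Eli: 1 of 3 neighbours < 3, not yet.
  Gus: 2 of 5 neighbours ≥ 2, starts repeating the rumor.
  Jo: 1 of 4 neighbours < 4, not yet.
Round 4 — checking thresholds:
  Dee: 2 of 3 neighbours ≥ 2, starts repeating the rumor.
  Eli: 2 of 3 neighbours < 3, not yet.
  Jo: 3 of 4 neighbours < 4, not yet.
  Pia: 1 of 2 neighbours ≥ 1, starts repeating the rumor.
Round 5 — no new spreads; cascade stops.

6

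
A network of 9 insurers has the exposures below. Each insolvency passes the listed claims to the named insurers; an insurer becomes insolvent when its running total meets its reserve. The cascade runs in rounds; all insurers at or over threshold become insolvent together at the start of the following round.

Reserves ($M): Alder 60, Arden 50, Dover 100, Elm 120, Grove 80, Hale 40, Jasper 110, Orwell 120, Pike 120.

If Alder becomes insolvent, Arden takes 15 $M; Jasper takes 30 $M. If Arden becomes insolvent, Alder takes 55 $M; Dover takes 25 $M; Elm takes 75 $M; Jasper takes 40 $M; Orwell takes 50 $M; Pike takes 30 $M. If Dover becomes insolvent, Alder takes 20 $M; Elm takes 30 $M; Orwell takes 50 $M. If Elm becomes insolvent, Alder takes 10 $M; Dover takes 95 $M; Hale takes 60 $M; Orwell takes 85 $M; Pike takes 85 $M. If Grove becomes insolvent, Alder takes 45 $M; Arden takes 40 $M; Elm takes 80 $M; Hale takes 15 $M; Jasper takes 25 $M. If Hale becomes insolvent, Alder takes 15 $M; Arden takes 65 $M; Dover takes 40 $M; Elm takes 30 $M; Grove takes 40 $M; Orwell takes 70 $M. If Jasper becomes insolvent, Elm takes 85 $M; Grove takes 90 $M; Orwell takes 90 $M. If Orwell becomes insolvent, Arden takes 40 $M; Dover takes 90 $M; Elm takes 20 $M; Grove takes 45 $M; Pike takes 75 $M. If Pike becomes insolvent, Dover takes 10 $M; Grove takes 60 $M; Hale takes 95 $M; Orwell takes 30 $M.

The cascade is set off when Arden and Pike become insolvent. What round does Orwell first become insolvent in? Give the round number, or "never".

Round 1 — Arden, Pike become insolvent (initial).
  Alder: +55 → 55 < 60
  Dover: +25+10 → 35 < 100
  Elm: +75 → 75 < 120
  Grove: +60 → 60 < 80
  Hale: +95 → 95 ≥ 40
  Jasper: +40 → 40 < 110
  Orwell: +50+30 → 80 < 120
Round 2 — Hale becomes insolvent.
  Alder: +15 → 70 ≥ 60
  Dover: +40 → 75 < 100
  Elm: +30 → 105 < 120
  Grove: +40 → 100 ≥ 80
  Orwell: +70 → 150 ≥ 120
Round 3 — Alder, Grove, Orwell become insolvent.
  Dover: +90 → 165 ≥ 100
  Elm: +80+20 → 205 ≥ 120
  Jasper: +30+25 → 95 < 110
Round 4 — Dover, Elm become insolvent.
No further insolvencies.

3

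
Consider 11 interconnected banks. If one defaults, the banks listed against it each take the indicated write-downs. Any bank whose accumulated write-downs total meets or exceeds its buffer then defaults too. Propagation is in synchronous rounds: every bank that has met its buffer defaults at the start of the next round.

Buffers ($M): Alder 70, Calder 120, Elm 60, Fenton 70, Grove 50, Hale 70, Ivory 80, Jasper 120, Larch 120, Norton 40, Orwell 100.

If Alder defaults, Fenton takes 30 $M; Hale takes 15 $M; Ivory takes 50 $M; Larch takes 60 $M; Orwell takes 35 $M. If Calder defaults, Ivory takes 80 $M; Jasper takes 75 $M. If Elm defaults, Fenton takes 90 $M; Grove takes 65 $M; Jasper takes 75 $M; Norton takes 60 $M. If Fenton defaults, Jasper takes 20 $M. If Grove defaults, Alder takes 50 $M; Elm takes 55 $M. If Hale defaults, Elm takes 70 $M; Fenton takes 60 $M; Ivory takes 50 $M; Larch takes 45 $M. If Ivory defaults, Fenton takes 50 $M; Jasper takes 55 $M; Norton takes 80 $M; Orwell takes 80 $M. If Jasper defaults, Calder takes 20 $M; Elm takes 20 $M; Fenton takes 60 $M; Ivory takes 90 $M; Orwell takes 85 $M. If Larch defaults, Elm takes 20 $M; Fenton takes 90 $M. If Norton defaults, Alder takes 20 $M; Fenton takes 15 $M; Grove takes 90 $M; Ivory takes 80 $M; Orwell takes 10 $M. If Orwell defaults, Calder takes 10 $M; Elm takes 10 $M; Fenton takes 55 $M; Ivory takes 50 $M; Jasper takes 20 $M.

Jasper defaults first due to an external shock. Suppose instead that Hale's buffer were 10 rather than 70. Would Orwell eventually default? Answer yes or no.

yes

With Hale's buffer at 10:
Round 1 — Jasper defaults (initial).
  Calder: +20 → 20 < 120
  Elm: +20 → 20 < 60
  Fenton: +60 → 60 < 70
  Ivory: +90 → 90 ≥ 80
  Orwell: +85 → 85 < 100
Round 2 — Ivory defaults.
  Fenton: +50 → 110 ≥ 70
  Norton: +80 → 80 ≥ 40
  Orwell: +80 → 165 ≥ 100
Round 3 — Fenton, Norton, Orwell default.
  Alder: +20 → 20 < 70
  Calder: +10 → 30 < 120
  Elm: +10 → 30 < 60
  Grove: +90 → 90 ≥ 50
Round 4 — Grove defaults.
  Alder: +50 → 70 ≥ 70
  Elm: +55 → 85 ≥ 60
Round 5 — Alder, Elm default.
  Hale: +15 → 15 ≥ 10
  Larch: +60 → 60 < 120
Round 6 — Hale defaults.
  Larch: +45 → 105 < 120
No further defaults.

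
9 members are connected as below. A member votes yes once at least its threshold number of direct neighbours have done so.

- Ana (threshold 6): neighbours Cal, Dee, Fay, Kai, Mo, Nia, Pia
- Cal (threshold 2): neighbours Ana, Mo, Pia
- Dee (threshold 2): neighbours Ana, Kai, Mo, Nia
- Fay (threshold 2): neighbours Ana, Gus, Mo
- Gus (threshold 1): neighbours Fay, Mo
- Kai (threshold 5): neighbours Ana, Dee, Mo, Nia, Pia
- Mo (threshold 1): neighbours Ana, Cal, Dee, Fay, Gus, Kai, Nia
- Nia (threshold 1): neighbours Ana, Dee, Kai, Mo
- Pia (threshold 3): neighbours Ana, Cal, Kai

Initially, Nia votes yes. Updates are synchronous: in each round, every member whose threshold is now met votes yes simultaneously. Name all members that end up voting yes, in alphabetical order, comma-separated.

Dee, Fay, Gus, Mo, Nia

Round 1 — Nia votes yes (initial).
Round 2 — checking thresholds:
  Ana: 1 of 7 neighbours < 6, below threshold.
  Dee: 1 of 4 neighbours < 2, below threshold.
  Kai: 1 of 5 neighbours < 5, below threshold.
  Mo: 1 of 7 neighbours ≥ 1, votes yes.
Round 3 — checking thresholds:
  Ana: 2 of 7 neighbours < 6, below threshold.
  Cal: 1 of 3 neighbours < 2, below threshold.
  Dee: 2 of 4 neighbours ≥ 2, votes yes.
  Fay: 1 of 3 neighbours < 2, below threshold.
  Gus: 1 of 2 neighbours ≥ 1, votes yes.
  Kai: 2 of 5 neighbours < 5, below threshold.
Round 4 — checking thresholds:
  Ana: 3 of 7 neighbours < 6, below threshold.
  Cal: 1 of 3 neighbours < 2, below threshold.
  Fay: 2 of 3 neighbours ≥ 2, votes yes.
  Kai: 3 of 5 neighbours < 5, below threshold.
Round 5 — no new yes votes; cascade stops.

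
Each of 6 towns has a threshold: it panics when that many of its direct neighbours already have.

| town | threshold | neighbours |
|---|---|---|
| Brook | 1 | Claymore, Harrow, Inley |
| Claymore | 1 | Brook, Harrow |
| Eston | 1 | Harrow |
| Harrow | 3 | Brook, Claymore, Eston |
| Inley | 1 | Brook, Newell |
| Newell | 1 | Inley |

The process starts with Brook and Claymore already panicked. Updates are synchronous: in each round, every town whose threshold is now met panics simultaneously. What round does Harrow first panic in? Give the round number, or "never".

never

Round 1 — Brook, Claymore panic (initial).
Round 2 — checking thresholds:
  Harrow: 2 of 3 neighbours < 3, below threshold.
  Inley: 1 of 2 neighbours ≥ 1, panics.
Round 3 — checking thresholds:
  Harrow: 2 of 3 neighbours < 3, below threshold.
  Newell: 1 of 1 neighbours ≥ 1, panics.
Round 4 — no new panics; cascade stops.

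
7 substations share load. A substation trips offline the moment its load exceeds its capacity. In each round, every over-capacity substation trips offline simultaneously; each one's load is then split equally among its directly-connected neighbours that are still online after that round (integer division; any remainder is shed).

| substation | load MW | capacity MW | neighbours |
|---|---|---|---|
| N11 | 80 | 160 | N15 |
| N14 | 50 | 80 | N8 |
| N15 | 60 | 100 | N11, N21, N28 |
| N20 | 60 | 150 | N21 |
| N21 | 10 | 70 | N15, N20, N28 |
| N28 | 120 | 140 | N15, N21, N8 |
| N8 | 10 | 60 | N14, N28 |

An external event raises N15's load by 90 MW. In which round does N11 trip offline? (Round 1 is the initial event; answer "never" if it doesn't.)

Round 1 — N15 at 150 > 100. N15 trips offline.
  N15 sheds 150 MW to N11, N21, N28: 50 each.
    N11: 80+50 = 130 ≤ 160
    N21: 10+50 = 60 ≤ 70
    N28: 120+50 = 170 > 140
Round 2 — N28 trips offline.
  N28 sheds 170 MW to N21, N8: 85 each.
    N21: 60+85 = 145 > 70
    N8: 10+85 = 95 > 60
Round 3 — N21, N8 trip offline.
  N21 sheds 145 MW to N20: 145 each.
    N20: 60+145 = 205 > 150
  N8 sheds 95 MW to N14: 95 each.
    N14: 50+95 = 145 > 80
Round 4 — N14, N20 trip offline.
  N14 sheds 145 MW: no online neighbours, lost.
  N20 sheds 205 MW: no online neighbours, lost.
No further trips.

never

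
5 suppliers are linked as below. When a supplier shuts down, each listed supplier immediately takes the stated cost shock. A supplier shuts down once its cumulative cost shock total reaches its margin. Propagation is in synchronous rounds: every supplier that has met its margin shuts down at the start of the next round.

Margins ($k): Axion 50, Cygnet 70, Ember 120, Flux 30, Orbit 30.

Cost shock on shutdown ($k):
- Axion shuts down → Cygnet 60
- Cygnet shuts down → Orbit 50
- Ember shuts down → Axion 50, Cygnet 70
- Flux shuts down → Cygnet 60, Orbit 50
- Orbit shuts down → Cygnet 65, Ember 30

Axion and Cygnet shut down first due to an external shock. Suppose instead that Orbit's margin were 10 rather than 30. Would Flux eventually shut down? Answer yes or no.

With Orbit's margin at 10:
Round 1 — Axion, Cygnet shut down (initial).
  Orbit: +50 → 50 ≥ 10
Round 2 — Orbit shuts down.
  Ember: +30 → 30 < 120
No further shutdowns.

no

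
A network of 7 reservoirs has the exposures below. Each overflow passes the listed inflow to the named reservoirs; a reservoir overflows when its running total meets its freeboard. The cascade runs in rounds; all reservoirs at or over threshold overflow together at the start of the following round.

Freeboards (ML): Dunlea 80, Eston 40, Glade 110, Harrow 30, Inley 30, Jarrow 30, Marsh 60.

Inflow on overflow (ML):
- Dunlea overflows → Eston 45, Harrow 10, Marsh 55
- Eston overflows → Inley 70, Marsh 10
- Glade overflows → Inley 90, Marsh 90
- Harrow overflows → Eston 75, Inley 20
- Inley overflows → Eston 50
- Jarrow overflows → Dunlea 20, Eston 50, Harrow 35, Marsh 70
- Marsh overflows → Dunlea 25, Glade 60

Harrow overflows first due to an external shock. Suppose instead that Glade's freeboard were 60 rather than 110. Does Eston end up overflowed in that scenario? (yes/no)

With Glade's freeboard at 60:
Round 1 — Harrow overflows (initial).
  Eston: +75 → 75 ≥ 40
  Inley: +20 → 20 < 30
Round 2 — Eston overflows.
  Inley: +70 → 90 ≥ 30
  Marsh: +10 → 10 < 60
Round 3 — Inley overflows.
No further overflows.

yes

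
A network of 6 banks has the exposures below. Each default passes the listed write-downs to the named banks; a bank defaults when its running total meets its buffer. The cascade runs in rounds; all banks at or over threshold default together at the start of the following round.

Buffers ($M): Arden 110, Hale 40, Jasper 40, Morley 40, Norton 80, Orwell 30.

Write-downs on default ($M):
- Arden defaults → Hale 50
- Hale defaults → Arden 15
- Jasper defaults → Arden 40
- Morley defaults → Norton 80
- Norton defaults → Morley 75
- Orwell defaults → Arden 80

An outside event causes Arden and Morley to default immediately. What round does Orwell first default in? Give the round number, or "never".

Round 1 — Arden, Morley default (initial).
  Hale: +50 → 50 ≥ 40
  Norton: +80 → 80 ≥ 80
Round 2 — Hale, Norton default.
No further defaults.

never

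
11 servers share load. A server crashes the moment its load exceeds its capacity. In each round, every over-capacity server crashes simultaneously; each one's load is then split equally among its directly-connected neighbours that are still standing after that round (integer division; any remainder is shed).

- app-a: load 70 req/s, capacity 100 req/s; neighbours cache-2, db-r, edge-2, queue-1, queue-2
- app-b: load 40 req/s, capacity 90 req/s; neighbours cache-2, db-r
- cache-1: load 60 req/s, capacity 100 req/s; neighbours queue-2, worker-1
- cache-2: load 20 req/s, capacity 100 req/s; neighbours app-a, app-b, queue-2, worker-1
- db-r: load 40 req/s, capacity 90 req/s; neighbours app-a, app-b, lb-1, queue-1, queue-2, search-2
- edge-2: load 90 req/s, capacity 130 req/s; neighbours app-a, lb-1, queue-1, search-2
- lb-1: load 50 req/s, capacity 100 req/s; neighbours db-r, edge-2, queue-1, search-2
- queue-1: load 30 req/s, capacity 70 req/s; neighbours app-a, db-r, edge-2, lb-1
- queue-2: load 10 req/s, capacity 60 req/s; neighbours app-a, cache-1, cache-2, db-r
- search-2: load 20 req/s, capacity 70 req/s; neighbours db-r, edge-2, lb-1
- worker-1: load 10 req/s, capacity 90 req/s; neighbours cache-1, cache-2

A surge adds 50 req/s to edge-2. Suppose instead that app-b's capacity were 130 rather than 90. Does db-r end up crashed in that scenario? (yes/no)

yes

With app-b's capacity at 130:
Round 1 — edge-2 at 140 > 130. edge-2 crashes.
  edge-2 sheds 140 req/s to app-a, lb-1, queue-1, search-2: 35 each.
    app-a: 70+35 = 105 > 100
    lb-1: 50+35 = 85 ≤ 100
    queue-1: 30+35 = 65 ≤ 70
    search-2: 20+35 = 55 ≤ 70
Round 2 — app-a crashes.
  app-a sheds 105 req/s to cache-2, db-r, queue-1, queue-2: 26 each (1 lost).
    cache-2: 20+26 = 46 ≤ 100
    db-r: 40+26 = 66 ≤ 90
    queue-1: 65+26 = 91 > 70
    queue-2: 10+26 = 36 ≤ 60
Round 3 — queue-1 crashes.
  queue-1 sheds 91 req/s to db-r, lb-1: 45 each (1 lost).
    db-r: 66+45 = 111 > 90
    lb-1: 85+45 = 130 > 100
Round 4 — db-r, lb-1 crash.
  db-r sheds 111 req/s to app-b, queue-2, search-2: 37 each.
    app-b: 40+37 = 77 ≤ 130
    queue-2: 36+37 = 73 > 60
    search-2: 55+37 = 92 > 70
  lb-1 sheds 130 req/s to search-2: 130 each.
    search-2: 92+130 = 222 > 70
Round 5 — queue-2, search-2 crash.
  queue-2 sheds 73 req/s to cache-1, cache-2: 36 each (1 lost).
    cache-1: 60+36 = 96 ≤ 100
    cache-2: 46+36 = 82 ≤ 100
  search-2 sheds 222 req/s: no online neighbours, lost.
No further crashes.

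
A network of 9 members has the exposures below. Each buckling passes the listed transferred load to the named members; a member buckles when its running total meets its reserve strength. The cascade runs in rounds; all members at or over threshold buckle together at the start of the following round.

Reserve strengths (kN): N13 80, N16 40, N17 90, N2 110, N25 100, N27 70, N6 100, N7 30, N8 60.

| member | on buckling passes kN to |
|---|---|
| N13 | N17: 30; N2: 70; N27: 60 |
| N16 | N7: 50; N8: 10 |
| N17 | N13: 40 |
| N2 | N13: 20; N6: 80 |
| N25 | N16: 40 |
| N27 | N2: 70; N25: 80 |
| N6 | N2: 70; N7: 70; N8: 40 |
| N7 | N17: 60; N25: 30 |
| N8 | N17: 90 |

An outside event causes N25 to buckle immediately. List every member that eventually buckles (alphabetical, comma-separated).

Round 1 — N25 buckles (initial).
  N16: +40 → 40 ≥ 40
Round 2 — N16 buckles.
  N7: +50 → 50 ≥ 30
  N8: +10 → 10 < 60
Round 3 — N7 buckles.
  N17: +60 → 60 < 90
No further bucklings.

N16, N25, N7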